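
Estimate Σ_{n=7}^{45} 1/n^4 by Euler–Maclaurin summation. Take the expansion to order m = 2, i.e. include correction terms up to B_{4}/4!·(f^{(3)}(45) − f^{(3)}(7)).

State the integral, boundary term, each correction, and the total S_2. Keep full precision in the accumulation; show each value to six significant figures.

The integral term ∫_7^45 1/x^4 dx = 0.000968159.
Endpoint term: (f(7) + f(45))/2 = (0.000416493 + 2.43865e-07)/2 = 0.000208368.
Running total after boundary: 0.00117653.
Order-1 term: 1/12 · (-2.16769e-08 − (-0.000237996)) = 1.98312e-05.
Partial sum through k=1: 0.00119636.
Order-2 term: −1/720 · (-3.21139e-10 − (-0.000145712)) = -2.02377e-07.

S_2 ≈ 0.00119616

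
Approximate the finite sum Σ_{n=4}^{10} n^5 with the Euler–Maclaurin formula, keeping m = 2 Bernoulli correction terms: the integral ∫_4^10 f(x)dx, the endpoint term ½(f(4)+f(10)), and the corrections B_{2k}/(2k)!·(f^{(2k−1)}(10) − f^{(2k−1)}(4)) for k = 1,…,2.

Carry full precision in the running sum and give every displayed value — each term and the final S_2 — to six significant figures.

S_2 ≈ 220549

Integral: ∫_4^10 x^5 dx = 165984.
Boundary: ½(f(4) + f(10)) = ½(1024.00 + 100000) = 50512.0.
Integral + boundary = 216496.
k=1: B_{2}/(2)! × [f^{(1)}(10) − f^{(1)}(4)] = 1/12 × (50000.0 − 1280.00) = 4060.00.
Partial sum through k=1: 220556.
k=2: B_{4}/(4)! × [f^{(3)}(10) − f^{(3)}(4)] = −1/720 × (6000.00 − 960.000) = -7.00000.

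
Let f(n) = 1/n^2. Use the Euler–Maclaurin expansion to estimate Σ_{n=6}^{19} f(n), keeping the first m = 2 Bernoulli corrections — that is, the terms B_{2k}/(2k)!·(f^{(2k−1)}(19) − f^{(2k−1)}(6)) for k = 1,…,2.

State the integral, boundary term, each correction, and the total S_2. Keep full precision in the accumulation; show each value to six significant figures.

∫_6^19 1/x^2 dx evaluates to 0.114035.
Boundary: ½(f(6) + f(19)) = ½(0.0277778 + 0.00277008) = 0.0152739.
Running total after boundary: 0.129309.
Order-1 term: 1/12 · (-0.000291588 − (-0.00925926)) = 0.000747306.
Partial sum through k=1: 0.130056.
Order-2 term: −1/720 · (-9.69267e-06 − (-0.00308642)) = -4.27323e-06.

S_2 ≈ 0.130052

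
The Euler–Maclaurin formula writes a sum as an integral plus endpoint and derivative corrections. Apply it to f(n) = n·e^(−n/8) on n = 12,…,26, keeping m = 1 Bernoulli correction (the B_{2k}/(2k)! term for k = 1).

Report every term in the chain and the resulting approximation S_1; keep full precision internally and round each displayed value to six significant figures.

∫_12^26 x·e^(−x/8) dx evaluates to 25.1542.
Endpoint term: (f(12) + f(26))/2 = (2.67756 + 1.00813)/2 = 1.84285.
Integral + boundary = 26.9971.
Correction k=1: B_{2}/2! · (f^{(1)}(26) − f^{(1)}(12)) = 1/12 · (-0.0872420 − (-0.111565)) = 0.00202693.

S_1 ≈ 26.9991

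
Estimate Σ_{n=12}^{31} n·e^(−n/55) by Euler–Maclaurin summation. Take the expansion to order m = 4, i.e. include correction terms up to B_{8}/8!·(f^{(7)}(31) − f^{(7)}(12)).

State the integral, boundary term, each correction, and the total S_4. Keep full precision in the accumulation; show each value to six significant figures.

Integral: ∫_12^31 x·e^(−x/55) dx = 270.652.
½[f(12) + f(31)] = ½[9.64775 + 17.6432] = 13.6455.
Running total after boundary: 284.297.
Order-1 term: 1/12 · (0.248350 − 0.628566) = -0.0316846.
Partial sum through k=1: 284.265.
Order-2 term: −1/720 · (0.000458387 − 0.000739347) = 3.90222e-07.
Partial sum through k=2: 284.265.
Order-3 term: 1/30240 · (2.75926e-07 − 4.20133e-07) = -4.76877e-12.
Partial sum through k=3: 284.265.
Order-4 term: −1/1209600 · (1.32337e-10 − 1.96977e-10) = 5.34392e-17.

S_4 ≈ 284.265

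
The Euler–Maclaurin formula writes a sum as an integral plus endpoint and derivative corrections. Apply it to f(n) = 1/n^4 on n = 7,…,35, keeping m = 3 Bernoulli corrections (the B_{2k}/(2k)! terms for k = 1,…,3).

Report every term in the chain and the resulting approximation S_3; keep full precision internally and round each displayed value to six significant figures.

The integral term ∫_7^35 1/x^4 dx = 0.000964043.
½[f(7) + f(35)] = ½[0.000416493 + 6.66389e-07] = 0.000208580.
Running total after boundary: 0.00117262.
k=1: B_{2}/(2)! × [f^{(1)}(35) − f^{(1)}(7)] = 1/12 × (-7.61587e-08 − (-0.000237996)) = 1.98267e-05.
Running total after k=1: 0.00119245.
k=2: B_{4}/(4)! × [f^{(3)}(35) − f^{(3)}(7)] = −1/720 × (-1.86511e-09 − (-0.000145712)) = -2.02375e-07.
Running total after k=2: 0.00119225.
k=3: B_{6}/(6)! × [f^{(5)}(35) − f^{(5)}(7)] = 1/30240 × (-8.52623e-11 − (-0.000166528)) = 5.50687e-09.

S_3 ≈ 0.00119225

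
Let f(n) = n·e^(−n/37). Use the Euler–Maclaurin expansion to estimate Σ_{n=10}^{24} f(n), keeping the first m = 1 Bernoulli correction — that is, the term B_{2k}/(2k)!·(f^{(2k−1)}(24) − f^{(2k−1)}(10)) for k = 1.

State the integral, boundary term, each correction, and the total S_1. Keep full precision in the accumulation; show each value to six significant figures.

S_1 ≈ 157.365

The integral term ∫_10^24 x·e^(−x/37) dx = 147.308.
½[f(10) + f(24)] = ½[7.63173 + 12.5460] = 10.0889.
So far: 157.396.
Correction k=1: B_{2}/2! · (f^{(1)}(24) − f^{(1)}(10)) = 1/12 · (0.183670 − 0.556910) = -0.0311034.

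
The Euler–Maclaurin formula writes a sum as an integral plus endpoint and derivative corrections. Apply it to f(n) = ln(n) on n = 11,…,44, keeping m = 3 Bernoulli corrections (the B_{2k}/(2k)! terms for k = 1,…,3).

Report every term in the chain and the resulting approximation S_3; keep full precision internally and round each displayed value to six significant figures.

S_3 ≈ 110.213

∫_11^44 ln(x) dx evaluates to 107.127.
½[f(11) + f(44)] = ½[2.39790 + 3.78419] = 3.09104.
So far: 110.219.
Order-1 term: 1/12 · (0.0227273 − 0.0909091) = -0.00568182.
Partial sum through k=1: 110.213.
Order-2 term: −1/720 · (2.34786e-05 − 0.00150263) = 2.05438e-06.
Partial sum through k=2: 110.213.
Order-3 term: 1/30240 · (1.45528e-07 − 0.000149021) = -4.92313e-09.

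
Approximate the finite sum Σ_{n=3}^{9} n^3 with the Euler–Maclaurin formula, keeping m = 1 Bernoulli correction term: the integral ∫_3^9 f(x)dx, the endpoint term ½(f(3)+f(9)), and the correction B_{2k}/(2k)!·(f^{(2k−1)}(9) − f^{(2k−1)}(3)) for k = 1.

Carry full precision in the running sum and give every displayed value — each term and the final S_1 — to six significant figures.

S_1 ≈ 2016.00

∫_3^9 x^3 dx evaluates to 1620.00.
½[f(3) + f(9)] = ½[27.0000 + 729.000] = 378.000.
Integral + boundary = 1998.00.
k=1: B_{2}/(2)! × [f^{(1)}(9) − f^{(1)}(3)] = 1/12 × (243.000 − 27.0000) = 18.0000.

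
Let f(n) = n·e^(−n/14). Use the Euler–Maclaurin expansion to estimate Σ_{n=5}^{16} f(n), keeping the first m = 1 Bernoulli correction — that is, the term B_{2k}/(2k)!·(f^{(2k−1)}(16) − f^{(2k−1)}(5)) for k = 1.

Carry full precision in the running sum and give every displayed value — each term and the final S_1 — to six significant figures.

S_1 ≈ 56.4313

The integral term ∫_5^16 x·e^(−x/14) dx = 52.1721.
½[f(5) + f(16)] = ½[3.49836 + 5.10250] = 4.30043.
So far: 56.4726.
Correction k=1: B_{2}/2! · (f^{(1)}(16) − f^{(1)}(5)) = 1/12 · (-0.0455581 − 0.449789) = -0.0412790.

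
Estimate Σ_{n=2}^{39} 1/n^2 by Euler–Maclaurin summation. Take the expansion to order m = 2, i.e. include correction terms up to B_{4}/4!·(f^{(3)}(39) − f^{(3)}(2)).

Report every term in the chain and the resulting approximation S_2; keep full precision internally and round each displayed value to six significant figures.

S_2 ≈ 0.619477

The integral term ∫_2^39 1/x^2 dx = 0.474359.
Boundary: ½(f(2) + f(39)) = ½(0.250000 + 0.000657462) = 0.125329.
Integral + boundary = 0.599688.
Correction k=1: B_{2}/2! · (f^{(1)}(39) − f^{(1)}(2)) = 1/12 · (-3.37160e-05 − (-0.250000)) = 0.0208305.
After k=1: 0.620518.
Correction k=2: B_{4}/4! · (f^{(3)}(39) − f^{(3)}(2)) = −1/720 · (-2.66004e-07 − (-0.750000)) = -0.00104167.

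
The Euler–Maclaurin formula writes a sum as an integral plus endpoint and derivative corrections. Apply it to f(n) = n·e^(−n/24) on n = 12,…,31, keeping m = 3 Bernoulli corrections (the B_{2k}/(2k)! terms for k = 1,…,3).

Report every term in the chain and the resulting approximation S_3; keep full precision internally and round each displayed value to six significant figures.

The integral term ∫_12^31 x·e^(−x/24) dx = 161.290.
½[f(12) + f(31)] = ½[7.27837 + 8.51918] = 7.89878.
Running total after boundary: 169.189.
k=1: B_{2}/(2)! × [f^{(1)}(31) − f^{(1)}(12)] = 1/12 × (-0.0801536 − 0.303265) = -0.0319516.
After k=1: 169.157.
k=2: B_{4}/(4)! × [f^{(3)}(31) − f^{(3)}(12)] = −1/720 × (0.000815054 − 0.00263251) = 2.52425e-06.
After k=2: 169.157.
k=3: B_{6}/(6)! × [f^{(5)}(31) − f^{(5)}(12)] = 1/30240 × (3.07164e-06 − 8.22660e-06) = -1.70468e-10.

S_3 ≈ 169.157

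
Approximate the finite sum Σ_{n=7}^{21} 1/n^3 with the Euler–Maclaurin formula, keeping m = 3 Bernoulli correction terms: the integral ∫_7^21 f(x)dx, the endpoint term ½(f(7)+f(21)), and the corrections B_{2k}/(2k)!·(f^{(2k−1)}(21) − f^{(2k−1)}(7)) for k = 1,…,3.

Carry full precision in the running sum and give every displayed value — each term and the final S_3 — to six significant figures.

The integral term ∫_7^21 1/x^3 dx = 0.00907029.
Boundary: ½(f(7) + f(21)) = ½(0.00291545 + 0.000107980) = 0.00151172.
Integral + boundary = 0.0105820.
Correction k=1: B_{2}/2! · (f^{(1)}(21) − f^{(1)}(7)) = 1/12 · (-1.54257e-05 − (-0.00124948)) = 0.000102838.
Partial sum through k=1: 0.0106848.
Correction k=2: B_{4}/4! · (f^{(3)}(21) − f^{(3)}(7)) = −1/720 · (-6.99577e-07 − (-0.000509992)) = -7.07350e-07.
Partial sum through k=2: 0.0106841.
Correction k=3: B_{6}/6! · (f^{(5)}(21) − f^{(5)}(7)) = 1/30240 · (-6.66264e-08 − (-0.000437136)) = 1.44533e-08.

S_3 ≈ 0.0106842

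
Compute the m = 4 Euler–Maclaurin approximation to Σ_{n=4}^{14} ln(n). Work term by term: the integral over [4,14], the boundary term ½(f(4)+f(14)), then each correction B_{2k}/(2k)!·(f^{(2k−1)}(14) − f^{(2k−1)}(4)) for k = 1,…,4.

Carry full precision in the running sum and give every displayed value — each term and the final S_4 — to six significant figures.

The integral term ∫_4^14 ln(x) dx = 21.4016.
½[f(4) + f(14)] = ½[1.38629 + 2.63906] = 2.01268.
Running total after boundary: 23.4143.
k=1: B_{2}/(2)! × [f^{(1)}(14) − f^{(1)}(4)] = 1/12 × (0.0714286 − 0.250000) = -0.0148810.
Running total after k=1: 23.3994.
k=2: B_{4}/(4)! × [f^{(3)}(14) − f^{(3)}(4)] = −1/720 × (0.000728863 − 0.0312500) = 4.23905e-05.
Running total after k=2: 23.3995.
k=3: B_{6}/(6)! × [f^{(5)}(14) − f^{(5)}(4)] = 1/30240 × (4.46243e-05 − 0.0234375) = -7.73574e-07.
Running total after k=3: 23.3995.
k=4: B_{8}/(8)! × [f^{(7)}(14) − f^{(7)}(4)] = −1/1209600 × (6.83024e-06 − 0.0439453) = 3.63248e-08.

S_4 ≈ 23.3995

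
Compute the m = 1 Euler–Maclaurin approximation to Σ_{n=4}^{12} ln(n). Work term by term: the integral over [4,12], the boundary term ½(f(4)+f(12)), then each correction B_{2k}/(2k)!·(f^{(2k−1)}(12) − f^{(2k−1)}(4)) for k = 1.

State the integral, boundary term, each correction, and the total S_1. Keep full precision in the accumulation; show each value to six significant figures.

S_1 ≈ 18.1954

Integral: ∫_4^12 ln(x) dx = 16.2737.
Endpoint term: (f(4) + f(12))/2 = (1.38629 + 2.48491)/2 = 1.93560.
Running total after boundary: 18.2093.
k=1: B_{2}/(2)! × [f^{(1)}(12) − f^{(1)}(4)] = 1/12 × (0.0833333 − 0.250000) = -0.0138889.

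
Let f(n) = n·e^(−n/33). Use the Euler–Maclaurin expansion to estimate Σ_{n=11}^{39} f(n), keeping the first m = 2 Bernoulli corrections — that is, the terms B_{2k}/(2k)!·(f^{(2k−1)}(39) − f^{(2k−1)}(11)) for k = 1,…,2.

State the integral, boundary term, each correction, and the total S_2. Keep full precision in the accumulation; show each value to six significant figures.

S_2 ≈ 321.513

Integral: ∫_11^39 x·e^(−x/33) dx = 311.635.
Boundary: ½(f(11) + f(39)) = ½(7.88184 + 11.9621) = 9.92197.
Running total after boundary: 321.557.
k=1: B_{2}/(2)! × [f^{(1)}(39) − f^{(1)}(11)] = 1/12 × (-0.0557674 − 0.477688) = -0.0444546.
Running total after k=1: 321.513.
k=2: B_{4}/(4)! × [f^{(3)}(39) − f^{(3)}(11)] = −1/720 × (0.000512097 − 0.00175459) = 1.72569e-06.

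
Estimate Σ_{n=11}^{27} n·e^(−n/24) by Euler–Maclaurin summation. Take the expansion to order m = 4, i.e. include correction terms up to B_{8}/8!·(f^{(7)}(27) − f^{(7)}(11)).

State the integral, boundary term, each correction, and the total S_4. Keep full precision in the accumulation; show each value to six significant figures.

S_4 ≈ 141.617

Integral: ∫_11^27 x·e^(−x/24) dx = 133.788.
Boundary: ½(f(11) + f(27)) = ½(6.95570 + 8.76562) = 7.86066.
Running total after boundary: 141.649.
k=1: B_{2}/(2)! × [f^{(1)}(27) − f^{(1)}(11)] = 1/12 × (-0.0405816 − 0.342516) = -0.0319248.
After k=1: 141.617.
k=2: B_{4}/(4)! × [f^{(3)}(27) − f^{(3)}(11)] = −1/720 × (0.00105681 − 0.00279026) = 2.40757e-06.
After k=2: 141.617.
k=3: B_{6}/(6)! × [f^{(5)}(27) − f^{(5)}(11)] = 1/30240 × (3.79180e-06 − 8.65603e-06) = -1.60854e-10.
After k=3: 141.617.
k=4: B_{8}/(8)! × [f^{(7)}(27) − f^{(7)}(11)] = −1/1209600 × (9.98066e-09 − 2.16456e-08) = 9.64362e-15.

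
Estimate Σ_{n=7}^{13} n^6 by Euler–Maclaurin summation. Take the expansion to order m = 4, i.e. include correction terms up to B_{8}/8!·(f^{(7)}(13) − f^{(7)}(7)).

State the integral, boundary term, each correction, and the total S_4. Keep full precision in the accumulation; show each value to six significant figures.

The integral term ∫_7^13 x^6 dx = 8.84642e+06.
½[f(7) + f(13)] = ½[117649 + 4.82681e+06] = 2.47223e+06.
Running total after boundary: 1.13187e+07.
Order-1 term: 1/12 · (2.22776e+06 − 100842) = 177243.
Partial sum through k=1: 1.14959e+07.
Order-2 term: −1/720 · (263640 − 41160.0) = -309.000.
Partial sum through k=2: 1.14956e+07.
Order-3 term: 1/30240 · (9360.00 − 5040.00) = 0.142857.
Partial sum through k=3: 1.14956e+07.
Order-4 term: −1/1209600 · (0.00000 − 0.00000) = 0.00000.

S_4 ≈ 1.14956e+07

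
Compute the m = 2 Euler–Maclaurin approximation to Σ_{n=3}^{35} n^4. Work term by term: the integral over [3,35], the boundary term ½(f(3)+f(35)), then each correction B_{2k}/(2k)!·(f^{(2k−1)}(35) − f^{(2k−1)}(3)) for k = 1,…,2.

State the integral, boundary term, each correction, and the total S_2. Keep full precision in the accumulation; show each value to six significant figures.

S_2 ≈ 1.12690e+07

The integral term ∫_3^35 x^4 dx = 1.05043e+07.
Endpoint term: (f(3) + f(35))/2 = (81.0000 + 1.50062e+06)/2 = 750353.
Integral + boundary = 1.12547e+07.
Correction k=1: B_{2}/2! · (f^{(1)}(35) − f^{(1)}(3)) = 1/12 · (171500 − 108.000) = 14282.7.
After k=1: 1.12690e+07.
Correction k=2: B_{4}/4! · (f^{(3)}(35) − f^{(3)}(3)) = −1/720 · (840.000 − 72.0000) = -1.06667.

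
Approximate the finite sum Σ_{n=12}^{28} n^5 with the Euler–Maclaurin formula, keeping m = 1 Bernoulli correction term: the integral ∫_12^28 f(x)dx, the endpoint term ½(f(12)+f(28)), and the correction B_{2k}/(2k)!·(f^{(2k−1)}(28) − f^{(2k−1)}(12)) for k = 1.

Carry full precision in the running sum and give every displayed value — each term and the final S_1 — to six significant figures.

S_1 ≈ 8.87945e+07

The integral term ∫_12^28 x^5 dx = 7.98174e+07.
Endpoint term: (f(12) + f(28))/2 = (248832 + 1.72104e+07)/2 = 8.72960e+06.
Integral + boundary = 8.85470e+07.
Correction k=1: B_{2}/2! · (f^{(1)}(28) − f^{(1)}(12)) = 1/12 · (3.07328e+06 − 103680) = 247467.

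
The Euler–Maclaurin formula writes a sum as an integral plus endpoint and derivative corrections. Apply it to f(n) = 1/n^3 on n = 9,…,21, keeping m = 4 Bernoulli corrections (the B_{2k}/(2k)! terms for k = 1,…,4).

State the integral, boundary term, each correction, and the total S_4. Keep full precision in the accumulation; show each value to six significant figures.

∫_9^21 1/x^3 dx evaluates to 0.00503905.
½[f(9) + f(21)] = ½[0.00137174 + 0.000107980] = 0.000739861.
Running total after boundary: 0.00577891.
k=1: B_{2}/(2)! × [f^{(1)}(21) − f^{(1)}(9)] = 1/12 × (-1.54257e-05 − (-0.000457247)) = 3.68185e-05.
After k=1: 0.00581573.
k=2: B_{4}/(4)! × [f^{(3)}(21) − f^{(3)}(9)] = −1/720 × (-6.99577e-07 − (-0.000112901)) = -1.55835e-07.
After k=2: 0.00581558.
k=3: B_{6}/(6)! × [f^{(5)}(21) − f^{(5)}(9)] = 1/30240 × (-6.66264e-08 − (-5.85410e-05)) = 1.93368e-09.
After k=3: 0.00581558.
k=4: B_{8}/(8)! × [f^{(7)}(21) − f^{(7)}(9)] = −1/1209600 × (-1.08778e-08 − (-5.20365e-05)) = -4.30106e-11.

S_4 ≈ 0.00581558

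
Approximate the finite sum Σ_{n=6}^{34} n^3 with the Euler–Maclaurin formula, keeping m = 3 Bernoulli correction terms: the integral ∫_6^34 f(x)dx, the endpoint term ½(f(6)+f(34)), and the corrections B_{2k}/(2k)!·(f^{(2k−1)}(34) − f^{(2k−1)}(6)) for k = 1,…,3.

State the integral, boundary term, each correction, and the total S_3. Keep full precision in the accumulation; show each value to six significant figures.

Integral: ∫_6^34 x^3 dx = 333760.
Boundary: ½(f(6) + f(34)) = ½(216.000 + 39304.0) = 19760.0.
Running total after boundary: 353520.
Order-1 term: 1/12 · (3468.00 − 108.000) = 280.000.
After k=1: 353800.
Order-2 term: −1/720 · (6.00000 − 6.00000) = 0.00000.
After k=2: 353800.
Order-3 term: 1/30240 · (0.00000 − 0.00000) = 0.00000.

S_3 ≈ 353800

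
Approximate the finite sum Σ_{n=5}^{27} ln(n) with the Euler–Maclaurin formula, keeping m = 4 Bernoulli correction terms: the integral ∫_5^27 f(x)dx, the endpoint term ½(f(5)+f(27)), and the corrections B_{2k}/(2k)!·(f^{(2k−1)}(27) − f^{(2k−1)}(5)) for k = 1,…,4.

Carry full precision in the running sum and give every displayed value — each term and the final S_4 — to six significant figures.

S_4 ≈ 61.3795

The integral term ∫_5^27 ln(x) dx = 58.9404.
Boundary: ½(f(5) + f(27)) = ½(1.60944 + 3.29584) = 2.45264.
Running total after boundary: 61.3930.
Order-1 term: 1/12 · (0.0370370 − 0.200000) = -0.0135802.
After k=1: 61.3795.
Order-2 term: −1/720 · (0.000101611 − 0.0160000) = 2.20811e-05.
After k=2: 61.3795.
Order-3 term: 1/30240 · (1.67260e-06 − 0.00768000) = -2.53913e-07.
After k=3: 61.3795.
Order-4 term: −1/1209600 · (6.88313e-08 − 0.00921600) = 7.61899e-09.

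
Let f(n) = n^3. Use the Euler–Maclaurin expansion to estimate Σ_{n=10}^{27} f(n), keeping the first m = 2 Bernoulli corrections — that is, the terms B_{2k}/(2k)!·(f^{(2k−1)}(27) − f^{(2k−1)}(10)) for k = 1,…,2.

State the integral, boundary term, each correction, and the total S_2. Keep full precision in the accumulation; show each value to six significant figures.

S_2 ≈ 140859

∫_10^27 x^3 dx evaluates to 130360.
½[f(10) + f(27)] = ½[1000.00 + 19683.0] = 10341.5.
Integral + boundary = 140702.
Order-1 term: 1/12 · (2187.00 − 300.000) = 157.250.
Partial sum through k=1: 140859.
Order-2 term: −1/720 · (6.00000 − 6.00000) = 0.00000.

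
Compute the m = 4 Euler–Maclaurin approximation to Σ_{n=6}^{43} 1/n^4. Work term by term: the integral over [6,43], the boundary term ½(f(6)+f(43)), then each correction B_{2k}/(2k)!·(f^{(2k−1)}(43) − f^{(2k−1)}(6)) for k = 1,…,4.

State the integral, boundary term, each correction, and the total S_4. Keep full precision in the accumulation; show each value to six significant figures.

Integral: ∫_6^43 1/x^4 dx = 0.00153902.
Boundary: ½(f(6) + f(43)) = ½(0.000771605 + 2.92500e-07) = 0.000385949.
So far: 0.00192497.
Correction k=1: B_{2}/2! · (f^{(1)}(43) − f^{(1)}(6)) = 1/12 · (-2.72093e-08 − (-0.000514403)) = 4.28647e-05.
Running total after k=1: 0.00196783.
Correction k=2: B_{4}/4! · (f^{(3)}(43) − f^{(3)}(6)) = −1/720 · (-4.41471e-10 − (-0.000428669)) = -5.95374e-07.
Running total after k=2: 0.00196724.
Correction k=3: B_{6}/6! · (f^{(5)}(43) − f^{(5)}(6)) = 1/30240 · (-1.33707e-11 − (-0.000666819)) = 2.20509e-08.
Running total after k=3: 0.00196726.
Correction k=4: B_{8}/8! · (f^{(7)}(43) − f^{(7)}(6)) = −1/1209600 · (-6.50817e-13 − (-0.00166705)) = -1.37818e-09.

S_4 ≈ 0.00196726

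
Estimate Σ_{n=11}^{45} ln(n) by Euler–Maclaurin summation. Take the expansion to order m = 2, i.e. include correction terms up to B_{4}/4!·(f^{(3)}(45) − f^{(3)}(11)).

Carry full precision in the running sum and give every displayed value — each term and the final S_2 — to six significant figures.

S_2 ≈ 114.020

∫_11^45 ln(x) dx evaluates to 110.923.
½[f(11) + f(45)] = ½[2.39790 + 3.80666] = 3.10228.
Running total after boundary: 114.025.
Order-1 term: 1/12 · (0.0222222 − 0.0909091) = -0.00572391.
Running total after k=1: 114.020.
Order-2 term: −1/720 · (2.19479e-05 − 0.00150263) = 2.05650e-06.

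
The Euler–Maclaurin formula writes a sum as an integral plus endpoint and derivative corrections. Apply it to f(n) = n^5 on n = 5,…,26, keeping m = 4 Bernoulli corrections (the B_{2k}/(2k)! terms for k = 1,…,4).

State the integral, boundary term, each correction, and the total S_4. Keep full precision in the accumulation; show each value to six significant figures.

S_4 ≈ 5.76157e+07

Integral: ∫_5^26 x^5 dx = 5.14834e+07.
½[f(5) + f(26)] = ½[3125.00 + 1.18814e+07] = 5.94225e+06.
Integral + boundary = 5.74256e+07.
Correction k=1: B_{2}/2! · (f^{(1)}(26) − f^{(1)}(5)) = 1/12 · (2.28488e+06 − 3125.00) = 190146.
Running total after k=1: 5.76158e+07.
Correction k=2: B_{4}/4! · (f^{(3)}(26) − f^{(3)}(5)) = −1/720 · (40560.0 − 1500.00) = -54.2500.
Running total after k=2: 5.76157e+07.
Correction k=3: B_{6}/6! · (f^{(5)}(26) − f^{(5)}(5)) = 1/30240 · (120.000 − 120.000) = 0.00000.
Running total after k=3: 5.76157e+07.
Correction k=4: B_{8}/8! · (f^{(7)}(26) − f^{(7)}(5)) = −1/1209600 · (0.00000 − 0.00000) = 0.00000.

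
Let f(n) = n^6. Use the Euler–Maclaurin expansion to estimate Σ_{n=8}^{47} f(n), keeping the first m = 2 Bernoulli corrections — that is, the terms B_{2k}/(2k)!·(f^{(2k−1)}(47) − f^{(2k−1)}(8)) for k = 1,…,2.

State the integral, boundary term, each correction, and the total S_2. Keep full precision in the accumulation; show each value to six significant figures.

S_2 ≈ 7.78788e+10

∫_8^47 x^6 dx evaluates to 7.23744e+10.
½[f(8) + f(47)] = ½[262144 + 1.07792e+10] = 5.38974e+09.
Running total after boundary: 7.77642e+10.
Correction k=1: B_{2}/2! · (f^{(1)}(47) − f^{(1)}(8)) = 1/12 · (1.37607e+09 − 196608) = 1.14656e+08.
Partial sum through k=1: 7.78788e+10.
Correction k=2: B_{4}/4! · (f^{(3)}(47) − f^{(3)}(8)) = −1/720 · (1.24588e+07 − 61440.0) = -17218.5.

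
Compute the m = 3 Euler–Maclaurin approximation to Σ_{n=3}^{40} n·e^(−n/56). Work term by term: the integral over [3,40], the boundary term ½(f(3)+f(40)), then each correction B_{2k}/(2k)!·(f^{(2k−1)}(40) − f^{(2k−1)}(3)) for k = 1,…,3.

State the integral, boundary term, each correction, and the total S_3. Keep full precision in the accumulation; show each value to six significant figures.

The integral term ∫_3^40 x·e^(−x/56) dx = 499.882.
½[f(3) + f(40)] = ½[2.84351 + 19.5817] = 11.2126.
Running total after boundary: 511.094.
Order-1 term: 1/12 · (0.139869 − 0.897061) = -0.0630993.
After k=1: 511.031.
Order-2 term: −1/720 · (0.000356809 − 0.000890541) = 7.41295e-07.
After k=2: 511.031.
Order-3 term: 1/30240 · (2.13334e-07 − 4.76732e-07) = -8.71022e-12.

S_3 ≈ 511.031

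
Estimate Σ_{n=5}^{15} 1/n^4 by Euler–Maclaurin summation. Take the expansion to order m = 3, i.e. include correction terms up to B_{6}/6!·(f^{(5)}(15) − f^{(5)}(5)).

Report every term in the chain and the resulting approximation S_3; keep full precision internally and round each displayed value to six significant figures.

The integral term ∫_5^15 1/x^4 dx = 0.00256790.
Endpoint term: (f(5) + f(15))/2 = (0.00160000 + 1.97531e-05)/2 = 0.000809877.
So far: 0.00337778.
Correction k=1: B_{2}/2! · (f^{(1)}(15) − f^{(1)}(5)) = 1/12 · (-5.26749e-06 − (-0.00128000)) = 0.000106228.
Running total after k=1: 0.00348401.
Correction k=2: B_{4}/4! · (f^{(3)}(15) − f^{(3)}(5)) = −1/720 · (-7.02332e-07 − (-0.00153600)) = -2.13236e-06.
Running total after k=2: 0.00348187.
Correction k=3: B_{6}/6! · (f^{(5)}(15) − f^{(5)}(5)) = 1/30240 · (-1.74803e-07 − (-0.00344064)) = 1.13772e-07.

S_3 ≈ 0.00348199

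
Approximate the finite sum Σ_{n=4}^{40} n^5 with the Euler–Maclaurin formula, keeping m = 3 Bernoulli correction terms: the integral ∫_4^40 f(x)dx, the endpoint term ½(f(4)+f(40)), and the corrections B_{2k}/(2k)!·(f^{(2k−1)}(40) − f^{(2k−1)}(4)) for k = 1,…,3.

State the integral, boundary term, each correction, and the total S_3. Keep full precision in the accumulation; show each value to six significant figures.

∫_4^40 x^5 dx evaluates to 6.82666e+08.
Boundary: ½(f(4) + f(40)) = ½(1024.00 + 1.02400e+08) = 5.12005e+07.
Running total after boundary: 7.33866e+08.
Order-1 term: 1/12 · (1.28000e+07 − 1280.00) = 1.06656e+06.
Running total after k=1: 7.34933e+08.
Order-2 term: −1/720 · (96000.0 − 960.000) = -132.000.
Running total after k=2: 7.34933e+08.
Order-3 term: 1/30240 · (120.000 − 120.000) = 0.00000.

S_3 ≈ 7.34933e+08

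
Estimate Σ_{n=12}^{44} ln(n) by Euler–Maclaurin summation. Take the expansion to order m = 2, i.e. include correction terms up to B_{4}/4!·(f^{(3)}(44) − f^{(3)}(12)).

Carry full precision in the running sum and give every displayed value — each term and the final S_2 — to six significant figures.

S_2 ≈ 107.815

The integral term ∫_12^44 ln(x) dx = 104.685.
Endpoint term: (f(12) + f(44))/2 = (2.48491 + 3.78419)/2 = 3.13455.
Integral + boundary = 107.820.
Correction k=1: B_{2}/2! · (f^{(1)}(44) − f^{(1)}(12)) = 1/12 · (0.0227273 − 0.0833333) = -0.00505051.
Running total after k=1: 107.815.
Correction k=2: B_{4}/4! · (f^{(3)}(44) − f^{(3)}(12)) = −1/720 · (2.34786e-05 − 0.00115741) = 1.57490e-06.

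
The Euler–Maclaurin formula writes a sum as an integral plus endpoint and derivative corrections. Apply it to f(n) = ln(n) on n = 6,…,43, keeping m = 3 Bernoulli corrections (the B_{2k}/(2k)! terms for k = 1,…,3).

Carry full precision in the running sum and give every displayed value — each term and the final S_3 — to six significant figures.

S_3 ≈ 116.746

The integral term ∫_6^43 ln(x) dx = 113.981.
Endpoint term: (f(6) + f(43))/2 = (1.79176 + 3.76120)/2 = 2.77648.
Running total after boundary: 116.758.
Correction k=1: B_{2}/2! · (f^{(1)}(43) − f^{(1)}(6)) = 1/12 · (0.0232558 − 0.166667) = -0.0119509.
After k=1: 116.746.
Correction k=2: B_{4}/4! · (f^{(3)}(43) − f^{(3)}(6)) = −1/720 · (2.51550e-05 − 0.00925926) = 1.28251e-05.
After k=2: 116.746.
Correction k=3: B_{6}/6! · (f^{(5)}(43) − f^{(5)}(6)) = 1/30240 · (1.63256e-07 − 0.00308642) = -1.02059e-07.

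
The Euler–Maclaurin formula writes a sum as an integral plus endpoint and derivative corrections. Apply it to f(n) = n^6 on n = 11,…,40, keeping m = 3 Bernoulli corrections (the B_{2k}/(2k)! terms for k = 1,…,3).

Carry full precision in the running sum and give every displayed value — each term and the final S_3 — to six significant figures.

∫_11^40 x^6 dx evaluates to 2.34029e+10.
Endpoint term: (f(11) + f(40))/2 = (1.77156e+06 + 4.09600e+09)/2 = 2.04889e+09.
Running total after boundary: 2.54518e+10.
Order-1 term: 1/12 · (6.14400e+08 − 966306) = 5.11195e+07.
Partial sum through k=1: 2.55029e+10.
Order-2 term: −1/720 · (7.68000e+06 − 159720) = -10444.8.
Partial sum through k=2: 2.55029e+10.
Order-3 term: 1/30240 · (28800.0 − 7920.00) = 0.690476.

S_3 ≈ 2.55029e+10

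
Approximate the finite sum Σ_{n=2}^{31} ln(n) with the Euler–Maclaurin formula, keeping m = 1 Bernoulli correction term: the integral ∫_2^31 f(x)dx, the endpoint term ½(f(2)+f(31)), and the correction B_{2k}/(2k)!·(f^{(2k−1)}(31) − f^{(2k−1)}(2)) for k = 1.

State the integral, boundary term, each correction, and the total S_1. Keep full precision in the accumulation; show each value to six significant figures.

S_1 ≈ 78.0919

The integral term ∫_2^31 ln(x) dx = 76.0673.
Boundary: ½(f(2) + f(31)) = ½(0.693147 + 3.43399) = 2.06357.
So far: 78.1309.
k=1: B_{2}/(2)! × [f^{(1)}(31) − f^{(1)}(2)] = 1/12 × (0.0322581 − 0.500000) = -0.0389785.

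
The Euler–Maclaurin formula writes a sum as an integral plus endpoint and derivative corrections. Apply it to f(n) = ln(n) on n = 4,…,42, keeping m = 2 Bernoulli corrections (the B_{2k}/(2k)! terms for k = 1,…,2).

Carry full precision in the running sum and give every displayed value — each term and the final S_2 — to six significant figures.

The integral term ∫_4^42 ln(x) dx = 113.437.
½[f(4) + f(42)] = ½[1.38629 + 3.73767] = 2.56198.
So far: 115.999.
Correction k=1: B_{2}/2! · (f^{(1)}(42) − f^{(1)}(4)) = 1/12 · (0.0238095 − 0.250000) = -0.0188492.
After k=1: 115.980.
Correction k=2: B_{4}/4! · (f^{(3)}(42) − f^{(3)}(4)) = −1/720 · (2.69949e-05 − 0.0312500) = 4.33653e-05.

S_2 ≈ 115.980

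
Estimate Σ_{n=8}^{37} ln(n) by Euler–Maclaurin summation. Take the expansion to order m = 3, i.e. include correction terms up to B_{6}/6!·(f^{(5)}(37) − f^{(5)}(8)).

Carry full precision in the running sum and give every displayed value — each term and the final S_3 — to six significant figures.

S_3 ≈ 90.8055

∫_8^37 ln(x) dx evaluates to 87.9684.
Boundary: ½(f(8) + f(37)) = ½(2.07944 + 3.61092) = 2.84518.
So far: 90.8136.
Correction k=1: B_{2}/2! · (f^{(1)}(37) − f^{(1)}(8)) = 1/12 · (0.0270270 − 0.125000) = -0.00816441.
Running total after k=1: 90.8054.
Correction k=2: B_{4}/4! · (f^{(3)}(37) − f^{(3)}(8)) = −1/720 · (3.94843e-05 − 0.00390625) = 5.37051e-06.
Running total after k=2: 90.8055.
Correction k=3: B_{6}/6! · (f^{(5)}(37) − f^{(5)}(8)) = 1/30240 · (3.46101e-07 − 0.000732422) = -2.42089e-08.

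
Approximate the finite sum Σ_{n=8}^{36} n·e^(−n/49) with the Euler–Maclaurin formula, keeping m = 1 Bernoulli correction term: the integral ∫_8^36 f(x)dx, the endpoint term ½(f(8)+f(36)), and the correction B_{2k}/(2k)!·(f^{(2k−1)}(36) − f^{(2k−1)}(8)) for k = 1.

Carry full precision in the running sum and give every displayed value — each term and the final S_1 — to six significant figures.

Integral: ∫_8^36 x·e^(−x/49) dx = 374.527.
½[f(8) + f(36)] = ½[6.79493 + 17.2675] = 12.0312.
Running total after boundary: 386.558.
k=1: B_{2}/(2)! × [f^{(1)}(36) − f^{(1)}(8)] = 1/12 × (0.127255 − 0.710694) = -0.0486199.

S_1 ≈ 386.510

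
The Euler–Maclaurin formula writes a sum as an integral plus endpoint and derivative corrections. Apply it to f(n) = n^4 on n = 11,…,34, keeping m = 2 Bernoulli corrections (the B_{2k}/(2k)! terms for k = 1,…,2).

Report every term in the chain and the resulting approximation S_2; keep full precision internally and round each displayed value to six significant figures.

S_2 ≈ 9.74302e+06

The integral term ∫_11^34 x^4 dx = 9.05487e+06.
½[f(11) + f(34)] = ½[14641.0 + 1.33634e+06] = 675488.
Integral + boundary = 9.73036e+06.
Correction k=1: B_{2}/2! · (f^{(1)}(34) − f^{(1)}(11)) = 1/12 · (157216 − 5324.00) = 12657.7.
Partial sum through k=1: 9.74302e+06.
Correction k=2: B_{4}/4! · (f^{(3)}(34) − f^{(3)}(11)) = −1/720 · (816.000 − 264.000) = -0.766667.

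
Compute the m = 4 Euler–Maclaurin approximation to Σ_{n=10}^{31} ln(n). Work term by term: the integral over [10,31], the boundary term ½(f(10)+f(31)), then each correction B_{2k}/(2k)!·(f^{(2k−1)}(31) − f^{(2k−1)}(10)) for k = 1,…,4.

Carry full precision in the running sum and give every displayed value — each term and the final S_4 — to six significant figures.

S_4 ≈ 65.2904

∫_10^31 ln(x) dx evaluates to 62.4278.
½[f(10) + f(31)] = ½[2.30259 + 3.43399] = 2.86829.
Running total after boundary: 65.2960.
Order-1 term: 1/12 · (0.0322581 − 0.100000) = -0.00564516.
After k=1: 65.2904.
Order-2 term: −1/720 · (6.71344e-05 − 0.00200000) = 2.68454e-06.
After k=2: 65.2904.
Order-3 term: 1/30240 · (8.38306e-07 − 0.000240000) = -7.90879e-09.
After k=3: 65.2904.
Order-4 term: −1/1209600 · (2.61698e-08 − 7.20000e-05) = 5.95022e-11.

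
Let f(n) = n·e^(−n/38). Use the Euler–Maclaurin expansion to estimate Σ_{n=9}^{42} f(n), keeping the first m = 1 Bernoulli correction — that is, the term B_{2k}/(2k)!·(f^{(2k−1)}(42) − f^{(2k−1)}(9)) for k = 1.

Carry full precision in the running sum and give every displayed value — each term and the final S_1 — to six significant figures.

S_1 ≈ 413.196

∫_9^42 x·e^(−x/38) dx evaluates to 402.745.
Boundary: ½(f(9) + f(42)) = ½(7.10204 + 13.9072) = 10.5046.
Running total after boundary: 413.249.
Correction k=1: B_{2}/2! · (f^{(1)}(42) − f^{(1)}(9)) = 1/12 · (-0.0348551 − 0.602220) = -0.0530896.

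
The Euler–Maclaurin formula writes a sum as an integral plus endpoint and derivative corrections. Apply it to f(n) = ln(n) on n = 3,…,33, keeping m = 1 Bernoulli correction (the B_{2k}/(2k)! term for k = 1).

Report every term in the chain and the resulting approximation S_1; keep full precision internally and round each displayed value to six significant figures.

Integral: ∫_3^33 ln(x) dx = 82.0889.
Boundary: ½(f(3) + f(33)) = ½(1.09861 + 3.49651) = 2.29756.
Integral + boundary = 84.3865.
Order-1 term: 1/12 · (0.0303030 − 0.333333) = -0.0252525.

S_1 ≈ 84.3612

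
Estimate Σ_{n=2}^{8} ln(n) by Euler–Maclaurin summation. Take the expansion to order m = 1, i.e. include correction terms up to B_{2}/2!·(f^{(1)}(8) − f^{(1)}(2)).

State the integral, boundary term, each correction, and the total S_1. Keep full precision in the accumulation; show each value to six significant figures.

S_1 ≈ 10.6043

∫_2^8 ln(x) dx evaluates to 9.24924.
Endpoint term: (f(2) + f(8))/2 = (0.693147 + 2.07944)/2 = 1.38629.
Running total after boundary: 10.6355.
k=1: B_{2}/(2)! × [f^{(1)}(8) − f^{(1)}(2)] = 1/12 × (0.125000 − 0.500000) = -0.0312500.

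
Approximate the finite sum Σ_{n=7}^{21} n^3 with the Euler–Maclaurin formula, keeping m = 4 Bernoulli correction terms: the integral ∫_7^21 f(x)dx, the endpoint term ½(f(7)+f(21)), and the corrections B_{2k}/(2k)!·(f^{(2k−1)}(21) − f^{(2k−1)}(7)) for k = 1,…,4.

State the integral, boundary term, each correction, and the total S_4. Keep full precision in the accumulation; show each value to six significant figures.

S_4 ≈ 52920.0

∫_7^21 x^3 dx evaluates to 48020.0.
½[f(7) + f(21)] = ½[343.000 + 9261.00] = 4802.00.
Running total after boundary: 52822.0.
k=1: B_{2}/(2)! × [f^{(1)}(21) − f^{(1)}(7)] = 1/12 × (1323.00 − 147.000) = 98.0000.
After k=1: 52920.0.
k=2: B_{4}/(4)! × [f^{(3)}(21) − f^{(3)}(7)] = −1/720 × (6.00000 − 6.00000) = 0.00000.
After k=2: 52920.0.
k=3: B_{6}/(6)! × [f^{(5)}(21) − f^{(5)}(7)] = 1/30240 × (0.00000 − 0.00000) = 0.00000.
After k=3: 52920.0.
k=4: B_{8}/(8)! × [f^{(7)}(21) − f^{(7)}(7)] = −1/1209600 × (0.00000 − 0.00000) = 0.00000.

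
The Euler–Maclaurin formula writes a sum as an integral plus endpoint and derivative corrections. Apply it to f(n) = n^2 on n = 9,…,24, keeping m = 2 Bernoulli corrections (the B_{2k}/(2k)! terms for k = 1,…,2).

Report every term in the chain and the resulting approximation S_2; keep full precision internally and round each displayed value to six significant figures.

∫_9^24 x^2 dx evaluates to 4365.00.
Endpoint term: (f(9) + f(24))/2 = (81.0000 + 576.000)/2 = 328.500.
So far: 4693.50.
Order-1 term: 1/12 · (48.0000 − 18.0000) = 2.50000.
Partial sum through k=1: 4696.00.
Order-2 term: −1/720 · (0.00000 − 0.00000) = 0.00000.

S_2 ≈ 4696.00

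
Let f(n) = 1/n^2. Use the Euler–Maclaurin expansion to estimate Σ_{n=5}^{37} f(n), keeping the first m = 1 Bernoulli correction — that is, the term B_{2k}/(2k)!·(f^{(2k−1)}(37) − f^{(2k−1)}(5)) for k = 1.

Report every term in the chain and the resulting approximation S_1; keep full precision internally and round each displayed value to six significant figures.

∫_5^37 1/x^2 dx evaluates to 0.172973.
Endpoint term: (f(5) + f(37))/2 = (0.0400000 + 0.000730460)/2 = 0.0203652.
Integral + boundary = 0.193338.
Correction k=1: B_{2}/2! · (f^{(1)}(37) − f^{(1)}(5)) = 1/12 · (-3.94843e-05 − (-0.0160000)) = 0.00133004.

S_1 ≈ 0.194668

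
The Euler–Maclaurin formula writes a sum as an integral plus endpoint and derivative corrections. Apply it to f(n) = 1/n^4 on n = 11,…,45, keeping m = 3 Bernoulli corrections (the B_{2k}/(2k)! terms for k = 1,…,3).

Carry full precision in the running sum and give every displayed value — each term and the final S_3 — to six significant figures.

S_3 ≈ 0.000283112

The integral term ∫_11^45 1/x^4 dx = 0.000246780.
Boundary: ½(f(11) + f(45)) = ½(6.83013e-05 + 2.43865e-07) = 3.42726e-05.
Running total after boundary: 0.000281053.
Order-1 term: 1/12 · (-2.16769e-08 − (-2.48369e-05)) = 2.06793e-06.
Partial sum through k=1: 0.000283121.
Order-2 term: −1/720 · (-3.21139e-10 − (-6.15790e-06)) = -8.55219e-09.
Partial sum through k=2: 0.000283112.
Order-3 term: 1/30240 · (-8.88089e-12 − (-2.84994e-06)) = 9.42436e-11.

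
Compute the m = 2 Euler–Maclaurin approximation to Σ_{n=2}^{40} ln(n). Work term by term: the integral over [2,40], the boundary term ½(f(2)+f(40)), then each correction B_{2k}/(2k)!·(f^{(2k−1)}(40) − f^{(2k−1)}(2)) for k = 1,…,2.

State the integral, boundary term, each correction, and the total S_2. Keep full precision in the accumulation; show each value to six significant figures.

The integral term ∫_2^40 ln(x) dx = 108.169.
Boundary: ½(f(2) + f(40)) = ½(0.693147 + 3.68888) = 2.19101.
So far: 110.360.
k=1: B_{2}/(2)! × [f^{(1)}(40) − f^{(1)}(2)] = 1/12 × (0.0250000 − 0.500000) = -0.0395833.
Partial sum through k=1: 110.320.
k=2: B_{4}/(4)! × [f^{(3)}(40) − f^{(3)}(2)] = −1/720 × (3.12500e-05 − 0.250000) = 0.000347179.

S_2 ≈ 110.321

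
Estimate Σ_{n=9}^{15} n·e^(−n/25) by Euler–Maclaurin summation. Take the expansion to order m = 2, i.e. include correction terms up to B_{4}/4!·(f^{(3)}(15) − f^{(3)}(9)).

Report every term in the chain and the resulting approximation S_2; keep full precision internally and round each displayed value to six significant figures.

S_2 ≈ 51.4500

The integral term ∫_9^15 x·e^(−x/25) dx = 44.2132.
Endpoint term: (f(9) + f(15))/2 = (6.27909 + 8.23217)/2 = 7.25563.
Running total after boundary: 51.4689.
k=1: B_{2}/(2)! × [f^{(1)}(15) − f^{(1)}(9)] = 1/12 × (0.219525 − 0.446513) = -0.0189157.
Running total after k=1: 51.4500.
k=2: B_{4}/(4)! × [f^{(3)}(15) − f^{(3)}(9)] = −1/720 × (0.00210744 − 0.00294698) = 1.16604e-06.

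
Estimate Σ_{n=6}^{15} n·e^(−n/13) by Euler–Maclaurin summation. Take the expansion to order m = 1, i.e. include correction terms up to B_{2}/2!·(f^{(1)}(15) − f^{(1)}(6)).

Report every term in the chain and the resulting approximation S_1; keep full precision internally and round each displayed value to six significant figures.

Integral: ∫_6^15 x·e^(−x/13) dx = 40.8740.
½[f(6) + f(15)] = ½[3.78188 + 4.73132] = 4.25660.
So far: 45.1306.
Correction k=1: B_{2}/2! · (f^{(1)}(15) − f^{(1)}(6)) = 1/12 · (-0.0485263 − 0.339399) = -0.0323271.

S_1 ≈ 45.0983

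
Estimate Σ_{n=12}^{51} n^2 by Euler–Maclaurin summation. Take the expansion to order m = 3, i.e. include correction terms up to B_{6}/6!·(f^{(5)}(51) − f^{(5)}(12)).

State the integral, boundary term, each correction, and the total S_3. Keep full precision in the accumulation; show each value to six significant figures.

∫_12^51 x^2 dx evaluates to 43641.0.
½[f(12) + f(51)] = ½[144.000 + 2601.00] = 1372.50.
Integral + boundary = 45013.5.
Order-1 term: 1/12 · (102.000 − 24.0000) = 6.50000.
After k=1: 45020.0.
Order-2 term: −1/720 · (0.00000 − 0.00000) = 0.00000.
After k=2: 45020.0.
Order-3 term: 1/30240 · (0.00000 − 0.00000) = 0.00000.

S_3 ≈ 45020.0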